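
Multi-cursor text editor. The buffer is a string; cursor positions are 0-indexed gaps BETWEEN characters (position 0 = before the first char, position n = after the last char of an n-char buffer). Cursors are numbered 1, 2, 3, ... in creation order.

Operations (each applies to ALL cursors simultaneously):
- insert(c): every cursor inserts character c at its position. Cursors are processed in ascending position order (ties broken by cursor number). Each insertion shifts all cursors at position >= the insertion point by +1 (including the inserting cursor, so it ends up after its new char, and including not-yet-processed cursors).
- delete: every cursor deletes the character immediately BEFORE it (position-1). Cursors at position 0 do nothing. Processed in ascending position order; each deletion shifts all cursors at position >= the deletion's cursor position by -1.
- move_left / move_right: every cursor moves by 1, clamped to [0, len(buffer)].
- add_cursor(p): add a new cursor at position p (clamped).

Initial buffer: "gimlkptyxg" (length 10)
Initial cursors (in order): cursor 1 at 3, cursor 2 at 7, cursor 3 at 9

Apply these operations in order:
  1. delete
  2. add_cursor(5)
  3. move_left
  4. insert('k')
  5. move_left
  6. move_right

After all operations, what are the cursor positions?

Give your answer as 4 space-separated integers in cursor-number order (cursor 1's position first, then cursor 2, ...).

After op 1 (delete): buffer="gilkpyg" (len 7), cursors c1@2 c2@5 c3@6, authorship .......
After op 2 (add_cursor(5)): buffer="gilkpyg" (len 7), cursors c1@2 c2@5 c4@5 c3@6, authorship .......
After op 3 (move_left): buffer="gilkpyg" (len 7), cursors c1@1 c2@4 c4@4 c3@5, authorship .......
After op 4 (insert('k')): buffer="gkilkkkpkyg" (len 11), cursors c1@2 c2@7 c4@7 c3@9, authorship .1...24.3..
After op 5 (move_left): buffer="gkilkkkpkyg" (len 11), cursors c1@1 c2@6 c4@6 c3@8, authorship .1...24.3..
After op 6 (move_right): buffer="gkilkkkpkyg" (len 11), cursors c1@2 c2@7 c4@7 c3@9, authorship .1...24.3..

Answer: 2 7 9 7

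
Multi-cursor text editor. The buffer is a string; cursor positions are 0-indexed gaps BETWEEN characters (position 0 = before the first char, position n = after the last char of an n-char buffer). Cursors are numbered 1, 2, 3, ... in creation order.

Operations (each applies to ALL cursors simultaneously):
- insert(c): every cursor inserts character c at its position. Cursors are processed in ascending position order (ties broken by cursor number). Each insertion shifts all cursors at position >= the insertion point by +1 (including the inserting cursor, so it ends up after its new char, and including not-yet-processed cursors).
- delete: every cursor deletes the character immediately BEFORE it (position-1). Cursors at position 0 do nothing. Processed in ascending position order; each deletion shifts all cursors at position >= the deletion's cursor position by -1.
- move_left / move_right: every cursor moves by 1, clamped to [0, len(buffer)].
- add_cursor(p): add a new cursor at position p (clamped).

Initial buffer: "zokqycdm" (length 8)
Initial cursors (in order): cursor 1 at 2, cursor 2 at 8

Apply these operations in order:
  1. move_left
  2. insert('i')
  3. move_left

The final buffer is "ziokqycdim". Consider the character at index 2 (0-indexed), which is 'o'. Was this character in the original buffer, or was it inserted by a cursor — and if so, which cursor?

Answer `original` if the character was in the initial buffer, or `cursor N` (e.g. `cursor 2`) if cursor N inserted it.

After op 1 (move_left): buffer="zokqycdm" (len 8), cursors c1@1 c2@7, authorship ........
After op 2 (insert('i')): buffer="ziokqycdim" (len 10), cursors c1@2 c2@9, authorship .1......2.
After op 3 (move_left): buffer="ziokqycdim" (len 10), cursors c1@1 c2@8, authorship .1......2.
Authorship (.=original, N=cursor N): . 1 . . . . . . 2 .
Index 2: author = original

Answer: original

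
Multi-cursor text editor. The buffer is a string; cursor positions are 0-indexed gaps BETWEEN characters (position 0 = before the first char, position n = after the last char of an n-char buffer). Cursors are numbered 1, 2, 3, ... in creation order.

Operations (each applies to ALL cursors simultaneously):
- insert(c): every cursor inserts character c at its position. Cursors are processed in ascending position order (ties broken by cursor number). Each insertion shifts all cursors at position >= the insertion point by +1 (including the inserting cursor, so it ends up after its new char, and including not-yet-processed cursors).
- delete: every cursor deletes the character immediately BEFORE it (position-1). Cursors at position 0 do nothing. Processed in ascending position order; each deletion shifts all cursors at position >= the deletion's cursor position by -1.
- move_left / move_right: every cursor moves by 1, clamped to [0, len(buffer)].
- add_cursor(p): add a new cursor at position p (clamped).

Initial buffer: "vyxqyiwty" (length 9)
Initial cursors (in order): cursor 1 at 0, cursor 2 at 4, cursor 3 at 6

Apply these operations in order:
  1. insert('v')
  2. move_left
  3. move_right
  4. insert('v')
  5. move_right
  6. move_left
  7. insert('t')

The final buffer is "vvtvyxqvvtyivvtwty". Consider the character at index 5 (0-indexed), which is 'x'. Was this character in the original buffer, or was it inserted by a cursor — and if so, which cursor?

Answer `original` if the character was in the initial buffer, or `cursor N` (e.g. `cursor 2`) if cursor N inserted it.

After op 1 (insert('v')): buffer="vvyxqvyivwty" (len 12), cursors c1@1 c2@6 c3@9, authorship 1....2..3...
After op 2 (move_left): buffer="vvyxqvyivwty" (len 12), cursors c1@0 c2@5 c3@8, authorship 1....2..3...
After op 3 (move_right): buffer="vvyxqvyivwty" (len 12), cursors c1@1 c2@6 c3@9, authorship 1....2..3...
After op 4 (insert('v')): buffer="vvvyxqvvyivvwty" (len 15), cursors c1@2 c2@8 c3@12, authorship 11....22..33...
After op 5 (move_right): buffer="vvvyxqvvyivvwty" (len 15), cursors c1@3 c2@9 c3@13, authorship 11....22..33...
After op 6 (move_left): buffer="vvvyxqvvyivvwty" (len 15), cursors c1@2 c2@8 c3@12, authorship 11....22..33...
After op 7 (insert('t')): buffer="vvtvyxqvvtyivvtwty" (len 18), cursors c1@3 c2@10 c3@15, authorship 111....222..333...
Authorship (.=original, N=cursor N): 1 1 1 . . . . 2 2 2 . . 3 3 3 . . .
Index 5: author = original

Answer: original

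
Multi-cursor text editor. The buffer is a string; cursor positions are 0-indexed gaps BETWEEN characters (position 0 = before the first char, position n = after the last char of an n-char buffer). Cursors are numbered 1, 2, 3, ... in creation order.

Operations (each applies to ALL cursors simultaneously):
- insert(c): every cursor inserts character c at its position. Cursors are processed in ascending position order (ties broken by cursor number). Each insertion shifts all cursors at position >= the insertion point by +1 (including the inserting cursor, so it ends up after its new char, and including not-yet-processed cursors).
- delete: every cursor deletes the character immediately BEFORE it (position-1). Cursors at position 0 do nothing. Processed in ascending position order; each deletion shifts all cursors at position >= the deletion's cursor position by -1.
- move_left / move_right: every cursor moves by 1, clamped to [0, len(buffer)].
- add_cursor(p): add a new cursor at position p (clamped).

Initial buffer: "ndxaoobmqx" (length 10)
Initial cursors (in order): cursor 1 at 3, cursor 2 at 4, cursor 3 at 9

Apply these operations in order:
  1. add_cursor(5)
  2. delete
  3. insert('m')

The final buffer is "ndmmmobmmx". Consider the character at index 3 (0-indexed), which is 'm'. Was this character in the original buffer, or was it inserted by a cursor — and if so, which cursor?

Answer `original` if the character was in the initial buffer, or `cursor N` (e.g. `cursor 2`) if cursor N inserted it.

Answer: cursor 2

Derivation:
After op 1 (add_cursor(5)): buffer="ndxaoobmqx" (len 10), cursors c1@3 c2@4 c4@5 c3@9, authorship ..........
After op 2 (delete): buffer="ndobmx" (len 6), cursors c1@2 c2@2 c4@2 c3@5, authorship ......
After op 3 (insert('m')): buffer="ndmmmobmmx" (len 10), cursors c1@5 c2@5 c4@5 c3@9, authorship ..124...3.
Authorship (.=original, N=cursor N): . . 1 2 4 . . . 3 .
Index 3: author = 2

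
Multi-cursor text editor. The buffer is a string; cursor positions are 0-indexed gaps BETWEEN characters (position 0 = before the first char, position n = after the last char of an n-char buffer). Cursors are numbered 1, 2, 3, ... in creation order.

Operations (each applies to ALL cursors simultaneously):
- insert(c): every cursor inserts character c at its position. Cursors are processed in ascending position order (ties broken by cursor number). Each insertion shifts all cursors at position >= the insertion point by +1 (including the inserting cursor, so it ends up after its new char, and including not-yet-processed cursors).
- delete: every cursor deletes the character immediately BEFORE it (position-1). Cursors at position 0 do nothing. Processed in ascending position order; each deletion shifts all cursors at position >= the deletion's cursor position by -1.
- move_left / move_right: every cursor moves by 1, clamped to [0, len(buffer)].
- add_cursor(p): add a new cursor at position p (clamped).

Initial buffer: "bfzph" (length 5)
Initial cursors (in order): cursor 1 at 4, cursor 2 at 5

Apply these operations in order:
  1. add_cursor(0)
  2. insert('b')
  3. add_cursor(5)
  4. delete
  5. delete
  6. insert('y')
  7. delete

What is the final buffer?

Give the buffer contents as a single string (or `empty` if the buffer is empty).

After op 1 (add_cursor(0)): buffer="bfzph" (len 5), cursors c3@0 c1@4 c2@5, authorship .....
After op 2 (insert('b')): buffer="bbfzpbhb" (len 8), cursors c3@1 c1@6 c2@8, authorship 3....1.2
After op 3 (add_cursor(5)): buffer="bbfzpbhb" (len 8), cursors c3@1 c4@5 c1@6 c2@8, authorship 3....1.2
After op 4 (delete): buffer="bfzh" (len 4), cursors c3@0 c1@3 c4@3 c2@4, authorship ....
After op 5 (delete): buffer="b" (len 1), cursors c3@0 c1@1 c2@1 c4@1, authorship .
After op 6 (insert('y')): buffer="ybyyy" (len 5), cursors c3@1 c1@5 c2@5 c4@5, authorship 3.124
After op 7 (delete): buffer="b" (len 1), cursors c3@0 c1@1 c2@1 c4@1, authorship .

Answer: b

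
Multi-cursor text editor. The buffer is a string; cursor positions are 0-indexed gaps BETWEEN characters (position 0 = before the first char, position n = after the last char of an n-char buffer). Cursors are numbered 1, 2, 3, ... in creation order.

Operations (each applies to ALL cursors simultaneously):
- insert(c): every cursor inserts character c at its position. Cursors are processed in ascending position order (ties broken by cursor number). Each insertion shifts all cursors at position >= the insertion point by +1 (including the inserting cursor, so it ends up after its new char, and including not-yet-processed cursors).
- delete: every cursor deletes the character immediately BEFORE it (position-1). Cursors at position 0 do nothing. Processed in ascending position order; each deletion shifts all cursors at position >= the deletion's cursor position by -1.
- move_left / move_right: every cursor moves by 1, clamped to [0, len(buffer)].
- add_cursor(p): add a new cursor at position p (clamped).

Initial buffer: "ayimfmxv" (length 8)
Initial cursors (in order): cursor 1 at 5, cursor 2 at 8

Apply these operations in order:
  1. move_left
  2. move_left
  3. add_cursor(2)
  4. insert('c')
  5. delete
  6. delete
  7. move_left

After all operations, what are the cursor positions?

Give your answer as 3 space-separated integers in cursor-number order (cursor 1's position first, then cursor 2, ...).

After op 1 (move_left): buffer="ayimfmxv" (len 8), cursors c1@4 c2@7, authorship ........
After op 2 (move_left): buffer="ayimfmxv" (len 8), cursors c1@3 c2@6, authorship ........
After op 3 (add_cursor(2)): buffer="ayimfmxv" (len 8), cursors c3@2 c1@3 c2@6, authorship ........
After op 4 (insert('c')): buffer="aycicmfmcxv" (len 11), cursors c3@3 c1@5 c2@9, authorship ..3.1...2..
After op 5 (delete): buffer="ayimfmxv" (len 8), cursors c3@2 c1@3 c2@6, authorship ........
After op 6 (delete): buffer="amfxv" (len 5), cursors c1@1 c3@1 c2@3, authorship .....
After op 7 (move_left): buffer="amfxv" (len 5), cursors c1@0 c3@0 c2@2, authorship .....

Answer: 0 2 0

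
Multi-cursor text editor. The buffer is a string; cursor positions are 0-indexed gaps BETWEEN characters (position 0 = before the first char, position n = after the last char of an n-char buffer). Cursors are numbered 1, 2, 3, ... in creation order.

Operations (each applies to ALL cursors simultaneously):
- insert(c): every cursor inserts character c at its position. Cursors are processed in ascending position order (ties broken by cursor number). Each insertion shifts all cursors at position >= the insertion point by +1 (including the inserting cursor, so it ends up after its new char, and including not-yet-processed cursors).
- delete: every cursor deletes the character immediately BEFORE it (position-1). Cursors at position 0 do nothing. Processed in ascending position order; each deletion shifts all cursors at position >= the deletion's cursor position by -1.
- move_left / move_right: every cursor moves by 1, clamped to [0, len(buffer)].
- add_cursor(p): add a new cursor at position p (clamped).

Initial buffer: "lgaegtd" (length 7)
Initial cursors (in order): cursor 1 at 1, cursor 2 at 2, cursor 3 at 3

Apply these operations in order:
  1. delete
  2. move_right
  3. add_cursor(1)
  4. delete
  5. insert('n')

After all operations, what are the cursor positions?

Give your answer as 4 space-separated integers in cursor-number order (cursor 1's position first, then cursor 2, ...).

After op 1 (delete): buffer="egtd" (len 4), cursors c1@0 c2@0 c3@0, authorship ....
After op 2 (move_right): buffer="egtd" (len 4), cursors c1@1 c2@1 c3@1, authorship ....
After op 3 (add_cursor(1)): buffer="egtd" (len 4), cursors c1@1 c2@1 c3@1 c4@1, authorship ....
After op 4 (delete): buffer="gtd" (len 3), cursors c1@0 c2@0 c3@0 c4@0, authorship ...
After op 5 (insert('n')): buffer="nnnngtd" (len 7), cursors c1@4 c2@4 c3@4 c4@4, authorship 1234...

Answer: 4 4 4 4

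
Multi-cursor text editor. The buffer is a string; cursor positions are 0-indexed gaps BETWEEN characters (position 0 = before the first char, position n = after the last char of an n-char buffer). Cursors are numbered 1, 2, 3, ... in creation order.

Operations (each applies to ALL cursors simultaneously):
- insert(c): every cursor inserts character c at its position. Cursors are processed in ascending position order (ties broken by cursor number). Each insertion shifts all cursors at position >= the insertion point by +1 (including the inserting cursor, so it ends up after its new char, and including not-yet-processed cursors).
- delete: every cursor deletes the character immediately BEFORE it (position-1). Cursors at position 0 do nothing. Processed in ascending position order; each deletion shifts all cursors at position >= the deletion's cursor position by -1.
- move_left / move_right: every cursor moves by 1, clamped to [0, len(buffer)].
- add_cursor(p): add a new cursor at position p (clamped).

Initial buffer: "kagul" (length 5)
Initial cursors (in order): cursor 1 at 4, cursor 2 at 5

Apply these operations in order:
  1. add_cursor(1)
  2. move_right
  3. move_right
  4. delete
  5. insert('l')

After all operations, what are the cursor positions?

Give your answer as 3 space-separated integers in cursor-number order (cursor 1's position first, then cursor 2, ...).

Answer: 5 5 5

Derivation:
After op 1 (add_cursor(1)): buffer="kagul" (len 5), cursors c3@1 c1@4 c2@5, authorship .....
After op 2 (move_right): buffer="kagul" (len 5), cursors c3@2 c1@5 c2@5, authorship .....
After op 3 (move_right): buffer="kagul" (len 5), cursors c3@3 c1@5 c2@5, authorship .....
After op 4 (delete): buffer="ka" (len 2), cursors c1@2 c2@2 c3@2, authorship ..
After op 5 (insert('l')): buffer="kalll" (len 5), cursors c1@5 c2@5 c3@5, authorship ..123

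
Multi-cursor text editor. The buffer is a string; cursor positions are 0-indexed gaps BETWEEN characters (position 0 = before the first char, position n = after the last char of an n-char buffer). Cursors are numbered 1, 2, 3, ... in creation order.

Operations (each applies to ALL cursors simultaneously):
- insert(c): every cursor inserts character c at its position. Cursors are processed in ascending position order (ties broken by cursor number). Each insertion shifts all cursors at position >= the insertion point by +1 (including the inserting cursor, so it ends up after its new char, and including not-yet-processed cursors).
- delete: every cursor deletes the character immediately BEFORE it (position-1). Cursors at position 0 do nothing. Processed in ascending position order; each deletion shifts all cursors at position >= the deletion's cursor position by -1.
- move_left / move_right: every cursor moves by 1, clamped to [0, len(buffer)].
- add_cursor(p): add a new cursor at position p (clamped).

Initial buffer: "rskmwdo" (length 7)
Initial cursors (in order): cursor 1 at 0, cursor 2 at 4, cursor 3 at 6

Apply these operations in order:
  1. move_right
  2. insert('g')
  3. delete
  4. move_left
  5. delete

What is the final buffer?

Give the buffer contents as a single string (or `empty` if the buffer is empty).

After op 1 (move_right): buffer="rskmwdo" (len 7), cursors c1@1 c2@5 c3@7, authorship .......
After op 2 (insert('g')): buffer="rgskmwgdog" (len 10), cursors c1@2 c2@7 c3@10, authorship .1....2..3
After op 3 (delete): buffer="rskmwdo" (len 7), cursors c1@1 c2@5 c3@7, authorship .......
After op 4 (move_left): buffer="rskmwdo" (len 7), cursors c1@0 c2@4 c3@6, authorship .......
After op 5 (delete): buffer="rskwo" (len 5), cursors c1@0 c2@3 c3@4, authorship .....

Answer: rskwo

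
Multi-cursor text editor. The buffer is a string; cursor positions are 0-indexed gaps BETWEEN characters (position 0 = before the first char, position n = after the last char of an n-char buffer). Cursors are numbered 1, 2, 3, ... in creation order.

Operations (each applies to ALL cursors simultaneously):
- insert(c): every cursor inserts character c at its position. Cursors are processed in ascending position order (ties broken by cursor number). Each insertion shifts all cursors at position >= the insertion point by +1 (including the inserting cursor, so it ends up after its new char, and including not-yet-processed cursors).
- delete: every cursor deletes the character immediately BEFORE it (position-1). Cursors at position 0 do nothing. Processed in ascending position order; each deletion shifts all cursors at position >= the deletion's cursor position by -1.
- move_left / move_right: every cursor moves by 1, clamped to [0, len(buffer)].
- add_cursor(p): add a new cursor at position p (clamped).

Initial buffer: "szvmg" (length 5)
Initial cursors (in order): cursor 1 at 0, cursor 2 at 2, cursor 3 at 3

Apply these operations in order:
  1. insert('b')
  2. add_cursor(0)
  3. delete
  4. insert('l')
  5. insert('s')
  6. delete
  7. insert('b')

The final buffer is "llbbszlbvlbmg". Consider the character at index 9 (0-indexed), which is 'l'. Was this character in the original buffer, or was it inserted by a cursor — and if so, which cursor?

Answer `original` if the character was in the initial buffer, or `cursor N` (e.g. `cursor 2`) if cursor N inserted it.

Answer: cursor 3

Derivation:
After op 1 (insert('b')): buffer="bszbvbmg" (len 8), cursors c1@1 c2@4 c3@6, authorship 1..2.3..
After op 2 (add_cursor(0)): buffer="bszbvbmg" (len 8), cursors c4@0 c1@1 c2@4 c3@6, authorship 1..2.3..
After op 3 (delete): buffer="szvmg" (len 5), cursors c1@0 c4@0 c2@2 c3@3, authorship .....
After op 4 (insert('l')): buffer="llszlvlmg" (len 9), cursors c1@2 c4@2 c2@5 c3@7, authorship 14..2.3..
After op 5 (insert('s')): buffer="llssszlsvlsmg" (len 13), cursors c1@4 c4@4 c2@8 c3@11, authorship 1414..22.33..
After op 6 (delete): buffer="llszlvlmg" (len 9), cursors c1@2 c4@2 c2@5 c3@7, authorship 14..2.3..
After op 7 (insert('b')): buffer="llbbszlbvlbmg" (len 13), cursors c1@4 c4@4 c2@8 c3@11, authorship 1414..22.33..
Authorship (.=original, N=cursor N): 1 4 1 4 . . 2 2 . 3 3 . .
Index 9: author = 3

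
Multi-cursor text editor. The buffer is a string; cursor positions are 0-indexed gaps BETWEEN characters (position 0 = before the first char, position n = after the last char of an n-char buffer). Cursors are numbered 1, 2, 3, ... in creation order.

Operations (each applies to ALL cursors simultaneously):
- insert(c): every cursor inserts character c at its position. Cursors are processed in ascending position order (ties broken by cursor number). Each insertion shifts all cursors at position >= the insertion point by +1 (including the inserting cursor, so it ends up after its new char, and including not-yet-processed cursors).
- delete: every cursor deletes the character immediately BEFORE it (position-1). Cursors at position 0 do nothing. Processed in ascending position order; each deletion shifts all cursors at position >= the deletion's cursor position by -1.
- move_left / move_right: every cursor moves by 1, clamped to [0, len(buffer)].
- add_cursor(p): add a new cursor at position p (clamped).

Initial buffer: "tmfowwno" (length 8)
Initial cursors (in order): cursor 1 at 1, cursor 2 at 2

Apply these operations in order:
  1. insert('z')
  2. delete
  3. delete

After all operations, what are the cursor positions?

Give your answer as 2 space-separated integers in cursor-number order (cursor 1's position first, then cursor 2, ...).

After op 1 (insert('z')): buffer="tzmzfowwno" (len 10), cursors c1@2 c2@4, authorship .1.2......
After op 2 (delete): buffer="tmfowwno" (len 8), cursors c1@1 c2@2, authorship ........
After op 3 (delete): buffer="fowwno" (len 6), cursors c1@0 c2@0, authorship ......

Answer: 0 0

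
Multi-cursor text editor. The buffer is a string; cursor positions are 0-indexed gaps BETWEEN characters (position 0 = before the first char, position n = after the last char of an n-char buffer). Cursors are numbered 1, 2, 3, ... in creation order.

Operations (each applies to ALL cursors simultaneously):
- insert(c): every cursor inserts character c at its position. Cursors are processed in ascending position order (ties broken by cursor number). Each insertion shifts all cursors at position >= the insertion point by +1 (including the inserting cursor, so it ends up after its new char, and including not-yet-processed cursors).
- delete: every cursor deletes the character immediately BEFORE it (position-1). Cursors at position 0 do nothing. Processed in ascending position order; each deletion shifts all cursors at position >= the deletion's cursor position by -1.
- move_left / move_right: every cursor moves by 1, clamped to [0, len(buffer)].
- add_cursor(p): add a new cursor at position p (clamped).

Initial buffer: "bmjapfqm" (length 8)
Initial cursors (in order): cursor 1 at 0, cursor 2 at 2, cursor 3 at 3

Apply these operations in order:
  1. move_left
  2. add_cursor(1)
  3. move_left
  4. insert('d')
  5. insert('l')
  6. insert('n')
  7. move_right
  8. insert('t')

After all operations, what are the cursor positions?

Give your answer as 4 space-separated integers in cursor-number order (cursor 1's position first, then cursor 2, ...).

After op 1 (move_left): buffer="bmjapfqm" (len 8), cursors c1@0 c2@1 c3@2, authorship ........
After op 2 (add_cursor(1)): buffer="bmjapfqm" (len 8), cursors c1@0 c2@1 c4@1 c3@2, authorship ........
After op 3 (move_left): buffer="bmjapfqm" (len 8), cursors c1@0 c2@0 c4@0 c3@1, authorship ........
After op 4 (insert('d')): buffer="dddbdmjapfqm" (len 12), cursors c1@3 c2@3 c4@3 c3@5, authorship 124.3.......
After op 5 (insert('l')): buffer="dddlllbdlmjapfqm" (len 16), cursors c1@6 c2@6 c4@6 c3@9, authorship 124124.33.......
After op 6 (insert('n')): buffer="dddlllnnnbdlnmjapfqm" (len 20), cursors c1@9 c2@9 c4@9 c3@13, authorship 124124124.333.......
After op 7 (move_right): buffer="dddlllnnnbdlnmjapfqm" (len 20), cursors c1@10 c2@10 c4@10 c3@14, authorship 124124124.333.......
After op 8 (insert('t')): buffer="dddlllnnnbtttdlnmtjapfqm" (len 24), cursors c1@13 c2@13 c4@13 c3@18, authorship 124124124.124333.3......

Answer: 13 13 18 13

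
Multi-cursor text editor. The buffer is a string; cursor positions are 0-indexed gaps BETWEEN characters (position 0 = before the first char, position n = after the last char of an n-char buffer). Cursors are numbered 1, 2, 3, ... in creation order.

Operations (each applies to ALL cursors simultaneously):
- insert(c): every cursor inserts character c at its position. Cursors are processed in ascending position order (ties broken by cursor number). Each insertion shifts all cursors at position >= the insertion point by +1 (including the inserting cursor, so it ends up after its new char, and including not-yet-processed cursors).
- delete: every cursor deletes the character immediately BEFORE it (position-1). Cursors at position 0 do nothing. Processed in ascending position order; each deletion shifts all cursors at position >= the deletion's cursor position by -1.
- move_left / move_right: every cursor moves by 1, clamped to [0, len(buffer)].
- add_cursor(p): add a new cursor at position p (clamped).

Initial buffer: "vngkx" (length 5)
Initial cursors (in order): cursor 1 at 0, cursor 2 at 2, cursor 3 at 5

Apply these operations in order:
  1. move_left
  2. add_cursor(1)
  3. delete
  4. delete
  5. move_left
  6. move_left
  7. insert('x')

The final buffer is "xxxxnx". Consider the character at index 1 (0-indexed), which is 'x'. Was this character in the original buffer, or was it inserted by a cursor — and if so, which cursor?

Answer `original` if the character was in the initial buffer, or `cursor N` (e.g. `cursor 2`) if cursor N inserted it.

After op 1 (move_left): buffer="vngkx" (len 5), cursors c1@0 c2@1 c3@4, authorship .....
After op 2 (add_cursor(1)): buffer="vngkx" (len 5), cursors c1@0 c2@1 c4@1 c3@4, authorship .....
After op 3 (delete): buffer="ngx" (len 3), cursors c1@0 c2@0 c4@0 c3@2, authorship ...
After op 4 (delete): buffer="nx" (len 2), cursors c1@0 c2@0 c4@0 c3@1, authorship ..
After op 5 (move_left): buffer="nx" (len 2), cursors c1@0 c2@0 c3@0 c4@0, authorship ..
After op 6 (move_left): buffer="nx" (len 2), cursors c1@0 c2@0 c3@0 c4@0, authorship ..
After op 7 (insert('x')): buffer="xxxxnx" (len 6), cursors c1@4 c2@4 c3@4 c4@4, authorship 1234..
Authorship (.=original, N=cursor N): 1 2 3 4 . .
Index 1: author = 2

Answer: cursor 2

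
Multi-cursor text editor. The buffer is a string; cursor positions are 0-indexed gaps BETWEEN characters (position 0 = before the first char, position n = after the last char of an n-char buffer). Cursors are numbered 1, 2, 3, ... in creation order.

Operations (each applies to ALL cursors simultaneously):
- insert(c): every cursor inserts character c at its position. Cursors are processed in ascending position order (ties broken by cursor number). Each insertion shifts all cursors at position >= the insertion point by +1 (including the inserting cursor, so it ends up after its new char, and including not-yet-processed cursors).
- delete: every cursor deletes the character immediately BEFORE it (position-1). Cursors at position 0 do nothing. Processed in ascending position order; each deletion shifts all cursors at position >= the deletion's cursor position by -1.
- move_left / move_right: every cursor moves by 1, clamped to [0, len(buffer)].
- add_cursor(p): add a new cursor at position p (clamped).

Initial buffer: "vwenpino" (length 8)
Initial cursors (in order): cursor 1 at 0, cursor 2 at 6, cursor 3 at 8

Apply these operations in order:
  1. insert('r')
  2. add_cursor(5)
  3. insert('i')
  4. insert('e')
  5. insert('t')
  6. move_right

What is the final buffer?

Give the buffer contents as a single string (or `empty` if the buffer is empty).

After op 1 (insert('r')): buffer="rvwenpirnor" (len 11), cursors c1@1 c2@8 c3@11, authorship 1......2..3
After op 2 (add_cursor(5)): buffer="rvwenpirnor" (len 11), cursors c1@1 c4@5 c2@8 c3@11, authorship 1......2..3
After op 3 (insert('i')): buffer="rivwenipirinori" (len 15), cursors c1@2 c4@7 c2@11 c3@15, authorship 11....4..22..33
After op 4 (insert('e')): buffer="rievweniepirienorie" (len 19), cursors c1@3 c4@9 c2@14 c3@19, authorship 111....44..222..333
After op 5 (insert('t')): buffer="rietvwenietpirietnoriet" (len 23), cursors c1@4 c4@11 c2@17 c3@23, authorship 1111....444..2222..3333
After op 6 (move_right): buffer="rietvwenietpirietnoriet" (len 23), cursors c1@5 c4@12 c2@18 c3@23, authorship 1111....444..2222..3333

Answer: rietvwenietpirietnoriet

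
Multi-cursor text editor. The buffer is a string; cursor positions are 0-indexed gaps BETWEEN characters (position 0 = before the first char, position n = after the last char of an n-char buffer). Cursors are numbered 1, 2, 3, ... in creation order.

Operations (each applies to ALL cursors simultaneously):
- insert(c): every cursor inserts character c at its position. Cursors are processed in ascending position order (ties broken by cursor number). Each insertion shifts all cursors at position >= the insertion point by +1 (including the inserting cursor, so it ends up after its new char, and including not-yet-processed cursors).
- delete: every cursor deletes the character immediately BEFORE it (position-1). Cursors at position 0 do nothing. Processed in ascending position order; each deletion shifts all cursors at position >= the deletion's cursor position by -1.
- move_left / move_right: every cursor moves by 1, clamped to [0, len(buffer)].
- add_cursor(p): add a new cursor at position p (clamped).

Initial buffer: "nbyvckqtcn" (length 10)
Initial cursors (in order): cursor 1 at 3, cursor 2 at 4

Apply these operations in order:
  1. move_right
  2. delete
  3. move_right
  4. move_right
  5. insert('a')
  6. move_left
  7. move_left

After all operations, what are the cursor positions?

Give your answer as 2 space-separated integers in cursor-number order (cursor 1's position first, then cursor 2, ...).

Answer: 5 5

Derivation:
After op 1 (move_right): buffer="nbyvckqtcn" (len 10), cursors c1@4 c2@5, authorship ..........
After op 2 (delete): buffer="nbykqtcn" (len 8), cursors c1@3 c2@3, authorship ........
After op 3 (move_right): buffer="nbykqtcn" (len 8), cursors c1@4 c2@4, authorship ........
After op 4 (move_right): buffer="nbykqtcn" (len 8), cursors c1@5 c2@5, authorship ........
After op 5 (insert('a')): buffer="nbykqaatcn" (len 10), cursors c1@7 c2@7, authorship .....12...
After op 6 (move_left): buffer="nbykqaatcn" (len 10), cursors c1@6 c2@6, authorship .....12...
After op 7 (move_left): buffer="nbykqaatcn" (len 10), cursors c1@5 c2@5, authorship .....12...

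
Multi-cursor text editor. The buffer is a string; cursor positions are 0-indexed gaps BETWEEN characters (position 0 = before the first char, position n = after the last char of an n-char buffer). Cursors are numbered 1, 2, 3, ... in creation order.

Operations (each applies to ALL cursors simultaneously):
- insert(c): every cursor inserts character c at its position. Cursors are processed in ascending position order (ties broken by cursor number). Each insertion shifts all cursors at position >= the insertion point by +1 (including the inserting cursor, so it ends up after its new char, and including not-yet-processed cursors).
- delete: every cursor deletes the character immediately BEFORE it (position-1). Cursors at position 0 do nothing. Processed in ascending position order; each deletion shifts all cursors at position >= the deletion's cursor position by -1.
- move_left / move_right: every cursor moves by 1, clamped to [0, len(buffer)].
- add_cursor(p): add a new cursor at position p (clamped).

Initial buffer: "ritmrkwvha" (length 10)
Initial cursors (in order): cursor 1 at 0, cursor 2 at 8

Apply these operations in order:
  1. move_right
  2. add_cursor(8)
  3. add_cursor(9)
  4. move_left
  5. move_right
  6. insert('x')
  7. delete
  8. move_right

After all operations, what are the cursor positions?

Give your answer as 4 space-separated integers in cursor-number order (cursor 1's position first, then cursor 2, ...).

After op 1 (move_right): buffer="ritmrkwvha" (len 10), cursors c1@1 c2@9, authorship ..........
After op 2 (add_cursor(8)): buffer="ritmrkwvha" (len 10), cursors c1@1 c3@8 c2@9, authorship ..........
After op 3 (add_cursor(9)): buffer="ritmrkwvha" (len 10), cursors c1@1 c3@8 c2@9 c4@9, authorship ..........
After op 4 (move_left): buffer="ritmrkwvha" (len 10), cursors c1@0 c3@7 c2@8 c4@8, authorship ..........
After op 5 (move_right): buffer="ritmrkwvha" (len 10), cursors c1@1 c3@8 c2@9 c4@9, authorship ..........
After op 6 (insert('x')): buffer="rxitmrkwvxhxxa" (len 14), cursors c1@2 c3@10 c2@13 c4@13, authorship .1.......3.24.
After op 7 (delete): buffer="ritmrkwvha" (len 10), cursors c1@1 c3@8 c2@9 c4@9, authorship ..........
After op 8 (move_right): buffer="ritmrkwvha" (len 10), cursors c1@2 c3@9 c2@10 c4@10, authorship ..........

Answer: 2 10 9 10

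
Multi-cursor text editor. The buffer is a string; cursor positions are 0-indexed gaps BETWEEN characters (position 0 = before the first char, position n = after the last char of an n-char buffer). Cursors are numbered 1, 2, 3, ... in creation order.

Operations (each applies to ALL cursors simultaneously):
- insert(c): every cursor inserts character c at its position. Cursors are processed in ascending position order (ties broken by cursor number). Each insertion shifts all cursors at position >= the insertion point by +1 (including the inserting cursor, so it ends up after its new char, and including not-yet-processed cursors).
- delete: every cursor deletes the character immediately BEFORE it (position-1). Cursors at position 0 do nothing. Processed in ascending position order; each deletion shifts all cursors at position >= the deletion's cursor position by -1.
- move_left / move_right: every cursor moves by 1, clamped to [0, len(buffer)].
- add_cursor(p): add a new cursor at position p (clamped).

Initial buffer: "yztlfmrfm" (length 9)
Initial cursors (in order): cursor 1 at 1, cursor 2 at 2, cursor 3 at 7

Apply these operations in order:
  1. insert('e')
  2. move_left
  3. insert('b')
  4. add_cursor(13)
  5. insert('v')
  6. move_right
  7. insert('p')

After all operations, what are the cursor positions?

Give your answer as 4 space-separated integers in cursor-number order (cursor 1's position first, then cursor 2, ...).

Answer: 5 10 19 22

Derivation:
After op 1 (insert('e')): buffer="yezetlfmrefm" (len 12), cursors c1@2 c2@4 c3@10, authorship .1.2.....3..
After op 2 (move_left): buffer="yezetlfmrefm" (len 12), cursors c1@1 c2@3 c3@9, authorship .1.2.....3..
After op 3 (insert('b')): buffer="ybezbetlfmrbefm" (len 15), cursors c1@2 c2@5 c3@12, authorship .11.22.....33..
After op 4 (add_cursor(13)): buffer="ybezbetlfmrbefm" (len 15), cursors c1@2 c2@5 c3@12 c4@13, authorship .11.22.....33..
After op 5 (insert('v')): buffer="ybvezbvetlfmrbvevfm" (len 19), cursors c1@3 c2@7 c3@15 c4@17, authorship .111.222.....3334..
After op 6 (move_right): buffer="ybvezbvetlfmrbvevfm" (len 19), cursors c1@4 c2@8 c3@16 c4@18, authorship .111.222.....3334..
After op 7 (insert('p')): buffer="ybvepzbveptlfmrbvepvfpm" (len 23), cursors c1@5 c2@10 c3@19 c4@22, authorship .1111.2222.....33334.4.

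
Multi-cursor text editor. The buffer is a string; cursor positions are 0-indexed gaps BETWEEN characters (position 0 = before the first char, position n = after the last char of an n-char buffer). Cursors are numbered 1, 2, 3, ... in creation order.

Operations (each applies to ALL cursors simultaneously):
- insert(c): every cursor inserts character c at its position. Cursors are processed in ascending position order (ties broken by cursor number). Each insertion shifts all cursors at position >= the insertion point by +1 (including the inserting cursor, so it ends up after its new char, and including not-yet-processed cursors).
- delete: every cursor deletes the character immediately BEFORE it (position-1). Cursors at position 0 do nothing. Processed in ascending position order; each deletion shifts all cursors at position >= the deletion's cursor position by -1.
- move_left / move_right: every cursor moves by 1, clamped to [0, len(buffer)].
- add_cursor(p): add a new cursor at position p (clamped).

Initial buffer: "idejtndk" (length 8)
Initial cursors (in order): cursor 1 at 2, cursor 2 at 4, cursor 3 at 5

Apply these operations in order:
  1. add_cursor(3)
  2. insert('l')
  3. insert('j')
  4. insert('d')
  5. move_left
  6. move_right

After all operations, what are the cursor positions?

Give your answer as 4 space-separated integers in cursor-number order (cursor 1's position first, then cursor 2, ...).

Answer: 5 13 17 9

Derivation:
After op 1 (add_cursor(3)): buffer="idejtndk" (len 8), cursors c1@2 c4@3 c2@4 c3@5, authorship ........
After op 2 (insert('l')): buffer="idleljltlndk" (len 12), cursors c1@3 c4@5 c2@7 c3@9, authorship ..1.4.2.3...
After op 3 (insert('j')): buffer="idljeljjljtljndk" (len 16), cursors c1@4 c4@7 c2@10 c3@13, authorship ..11.44.22.33...
After op 4 (insert('d')): buffer="idljdeljdjljdtljdndk" (len 20), cursors c1@5 c4@9 c2@13 c3@17, authorship ..111.444.222.333...
After op 5 (move_left): buffer="idljdeljdjljdtljdndk" (len 20), cursors c1@4 c4@8 c2@12 c3@16, authorship ..111.444.222.333...
After op 6 (move_right): buffer="idljdeljdjljdtljdndk" (len 20), cursors c1@5 c4@9 c2@13 c3@17, authorship ..111.444.222.333...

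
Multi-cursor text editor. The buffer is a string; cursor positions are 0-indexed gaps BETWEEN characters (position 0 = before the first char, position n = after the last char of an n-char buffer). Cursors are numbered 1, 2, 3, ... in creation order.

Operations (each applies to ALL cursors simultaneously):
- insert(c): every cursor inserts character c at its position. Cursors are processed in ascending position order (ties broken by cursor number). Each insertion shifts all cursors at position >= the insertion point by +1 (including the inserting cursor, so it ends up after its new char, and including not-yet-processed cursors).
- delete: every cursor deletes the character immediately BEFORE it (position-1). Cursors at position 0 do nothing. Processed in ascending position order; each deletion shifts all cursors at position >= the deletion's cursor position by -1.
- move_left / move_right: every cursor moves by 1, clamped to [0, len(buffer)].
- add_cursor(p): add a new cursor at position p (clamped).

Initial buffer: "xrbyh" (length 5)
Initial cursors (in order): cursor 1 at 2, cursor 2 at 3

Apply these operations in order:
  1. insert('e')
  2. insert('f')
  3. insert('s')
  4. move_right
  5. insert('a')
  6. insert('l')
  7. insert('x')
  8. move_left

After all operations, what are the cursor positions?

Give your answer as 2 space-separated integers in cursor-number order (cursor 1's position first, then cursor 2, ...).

Answer: 8 15

Derivation:
After op 1 (insert('e')): buffer="xrebeyh" (len 7), cursors c1@3 c2@5, authorship ..1.2..
After op 2 (insert('f')): buffer="xrefbefyh" (len 9), cursors c1@4 c2@7, authorship ..11.22..
After op 3 (insert('s')): buffer="xrefsbefsyh" (len 11), cursors c1@5 c2@9, authorship ..111.222..
After op 4 (move_right): buffer="xrefsbefsyh" (len 11), cursors c1@6 c2@10, authorship ..111.222..
After op 5 (insert('a')): buffer="xrefsbaefsyah" (len 13), cursors c1@7 c2@12, authorship ..111.1222.2.
After op 6 (insert('l')): buffer="xrefsbalefsyalh" (len 15), cursors c1@8 c2@14, authorship ..111.11222.22.
After op 7 (insert('x')): buffer="xrefsbalxefsyalxh" (len 17), cursors c1@9 c2@16, authorship ..111.111222.222.
After op 8 (move_left): buffer="xrefsbalxefsyalxh" (len 17), cursors c1@8 c2@15, authorship ..111.111222.222.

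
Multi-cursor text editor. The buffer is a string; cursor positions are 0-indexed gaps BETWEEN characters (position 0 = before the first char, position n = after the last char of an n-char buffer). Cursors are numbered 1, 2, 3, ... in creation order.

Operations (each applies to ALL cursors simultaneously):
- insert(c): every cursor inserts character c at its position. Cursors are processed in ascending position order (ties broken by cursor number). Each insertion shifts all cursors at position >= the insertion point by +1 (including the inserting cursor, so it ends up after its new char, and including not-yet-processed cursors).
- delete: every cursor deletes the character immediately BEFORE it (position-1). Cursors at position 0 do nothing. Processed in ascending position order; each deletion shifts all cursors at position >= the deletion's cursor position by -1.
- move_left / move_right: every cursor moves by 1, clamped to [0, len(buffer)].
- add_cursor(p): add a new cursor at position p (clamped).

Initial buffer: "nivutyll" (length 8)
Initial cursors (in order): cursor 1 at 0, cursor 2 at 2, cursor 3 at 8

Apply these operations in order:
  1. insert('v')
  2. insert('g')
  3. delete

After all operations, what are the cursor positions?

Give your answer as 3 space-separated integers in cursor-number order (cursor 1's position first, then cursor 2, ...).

Answer: 1 4 11

Derivation:
After op 1 (insert('v')): buffer="vnivvutyllv" (len 11), cursors c1@1 c2@4 c3@11, authorship 1..2......3
After op 2 (insert('g')): buffer="vgnivgvutyllvg" (len 14), cursors c1@2 c2@6 c3@14, authorship 11..22......33
After op 3 (delete): buffer="vnivvutyllv" (len 11), cursors c1@1 c2@4 c3@11, authorship 1..2......3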